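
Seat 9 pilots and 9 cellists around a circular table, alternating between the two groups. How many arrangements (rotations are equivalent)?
Fix one of the pilots: (9-1)! ways for the remaining pilots, × 9! ways for the cellists = 40320 × 362880 = 14631321600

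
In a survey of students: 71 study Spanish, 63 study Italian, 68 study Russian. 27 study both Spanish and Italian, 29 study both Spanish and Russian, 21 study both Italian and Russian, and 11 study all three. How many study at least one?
|A∪B∪C| = 71+63+68-27-29-21+11 = 136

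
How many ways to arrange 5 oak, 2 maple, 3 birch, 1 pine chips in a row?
11! / (5! × 2! × 3! × 1!) = 27720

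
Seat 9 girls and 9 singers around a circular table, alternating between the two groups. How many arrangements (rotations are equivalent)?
Fix one of the girls: (9-1)! ways for the remaining girls, × 9! ways for the singers = 40320 × 362880 = 14631321600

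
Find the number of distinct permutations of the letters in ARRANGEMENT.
11! / (2! × 2! × 2! × 1! × 2! × 1! × 1!) = 2494800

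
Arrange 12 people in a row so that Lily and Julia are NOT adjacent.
Total - adjacent = 12! - (12-1)!×2 = 479001600 - 79833600 = 399168000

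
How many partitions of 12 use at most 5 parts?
By conjugation, equals partitions of 12 into parts ≤ 5. Let r_j(i) = number of partitions of i into parts ≤ j, for i = 0..12. r_1(i) = 1 for all i; r_j(i) = r_{j-1}(i) + r_j(i-j). Rows j = 2..5: ≤2: 1 1 2 2 3 3 4 4 5 5 6 6 7; ≤3: 1 1 2 3 4 5 7 8 10 12 14 16 19; ≤4: 1 1 2 3 5 6 9 11 15 18 23 27 34; ≤5: 1 1 2 3 5 7 10 13 18 23 30 37 47. r_5(12) = 47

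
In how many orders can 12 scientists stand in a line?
12! = 479001600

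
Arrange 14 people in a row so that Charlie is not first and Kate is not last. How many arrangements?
By inclusion-exclusion: 14! - 2×(14-1)! + (14-2)! = 87178291200 - 12454041600 + 479001600 = 75203251200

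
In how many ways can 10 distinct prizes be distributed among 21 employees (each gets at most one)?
P(21,10) = 21!/(21-10)! = 1279935820800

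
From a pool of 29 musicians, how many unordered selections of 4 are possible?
C(29,4) = 29!/(4!×25!) = 23751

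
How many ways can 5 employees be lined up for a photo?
5! = 120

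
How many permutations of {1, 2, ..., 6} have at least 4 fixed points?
Exactly j fixed points: C(6,j)·!(6-j); sum over j ≥ 4 (derangement numbers via !m = (m-1)·(!(m-1) + !(m-2)): !0..!2 = 1, 0, 1). Σ_{j=4}^{6} C(6,j)·!(6-j) = C(6,4)·!2 + C(6,5)·!1 + C(6,6)·!0 = 15·1 + 6·0 + 1·1 = 16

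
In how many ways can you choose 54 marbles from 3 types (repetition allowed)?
C(54+3-1, 3-1) = C(56, 2) = 1540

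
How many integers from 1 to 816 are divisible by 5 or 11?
⌊816/5⌋ + ⌊816/11⌋ - ⌊816/55⌋ = 163 + 74 - 14 = 223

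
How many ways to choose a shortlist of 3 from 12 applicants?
C(12,3) = 12!/(3!×9!) = 220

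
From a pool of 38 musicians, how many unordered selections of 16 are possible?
C(38,16) = 38!/(16!×22!) = 22239974430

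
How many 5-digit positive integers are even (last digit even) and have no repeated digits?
Last∈{0,2,4,6,8}. Last=0: 3024. Last nonzero: 4×8×P(8,3) = 10752. Total = 13776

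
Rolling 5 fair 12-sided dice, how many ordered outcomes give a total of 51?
Coefficient of x^51 in (x + x² + ... + x^12)^5. By inclusion-exclusion on dice exceeding 12: Σ_j (-1)^j C(5,j)·C(51-1-12j, 4) = C(5,0)·C(50,4) - C(5,1)·C(38,4) + C(5,2)·C(26,4) - C(5,3)·C(14,4) = 1·230300 - 5·73815 + 10·14950 - 10·1001 = 715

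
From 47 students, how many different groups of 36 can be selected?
C(47,36) = 47!/(36!×11!) = 17417133617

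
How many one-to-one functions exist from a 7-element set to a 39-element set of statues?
P(39,7) = 39!/(39-7)! = 77519922480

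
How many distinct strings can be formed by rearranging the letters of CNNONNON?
8! / (2! × 5! × 1!) = 168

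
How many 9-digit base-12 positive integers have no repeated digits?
First digit: 11 choices (nonzero). Then descending: 11 × 11 × 10 × 9 × 8 × 7 × 6 × 5 × 4 = 73180800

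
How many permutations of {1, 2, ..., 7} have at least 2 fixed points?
Exactly j fixed points: C(7,j)·!(7-j); sum over j ≥ 2 (derangement numbers via !m = (m-1)·(!(m-1) + !(m-2)): !0..!5 = 1, 0, 1, 2, 9, 44). Σ_{j=2}^{7} C(7,j)·!(7-j) = C(7,2)·!5 + C(7,3)·!4 + C(7,4)·!3 + C(7,5)·!2 + C(7,6)·!1 + C(7,7)·!0 = 21·44 + 35·9 + 35·2 + 21·1 + 7·0 + 1·1 = 1331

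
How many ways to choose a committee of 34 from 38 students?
C(38,34) = 38!/(34!×4!) = 73815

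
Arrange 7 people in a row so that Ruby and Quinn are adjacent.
Treat as block: (7-1)! × 2! = 720 × 2 = 1440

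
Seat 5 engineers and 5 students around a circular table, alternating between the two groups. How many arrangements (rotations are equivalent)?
Fix one of the engineers: (5-1)! ways for the remaining engineers, × 5! ways for the students = 24 × 120 = 2880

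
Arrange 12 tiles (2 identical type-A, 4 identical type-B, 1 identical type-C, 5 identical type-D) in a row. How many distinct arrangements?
12! / (2! × 4! × 1! × 5!) = 83160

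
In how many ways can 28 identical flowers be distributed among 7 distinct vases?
C(28+7-1, 7-1) = C(34, 6) = 1344904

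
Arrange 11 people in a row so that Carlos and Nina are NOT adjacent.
Total - adjacent = 11! - (11-1)!×2 = 39916800 - 7257600 = 32659200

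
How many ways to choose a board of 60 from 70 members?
C(70,60) = 70!/(60!×10!) = 396704524216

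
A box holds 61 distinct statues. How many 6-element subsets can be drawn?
C(61,6) = 61!/(6!×55!) = 55525372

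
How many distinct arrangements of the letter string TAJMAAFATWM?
11! / (2! × 2! × 1! × 1! × 1! × 4!) = 415800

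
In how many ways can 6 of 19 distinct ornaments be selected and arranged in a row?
P(19,6) = 19!/(19-6)! = 19535040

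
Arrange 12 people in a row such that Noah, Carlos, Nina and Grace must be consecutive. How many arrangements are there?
Treat the 4 as one block: (12-4+1)! × 4! = 362880 × 24 = 8709120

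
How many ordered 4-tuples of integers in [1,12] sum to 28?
Coefficient of x^28 in (x + x² + ... + x^12)^4. By inclusion-exclusion on dice exceeding 12: Σ_j (-1)^j C(4,j)·C(28-1-12j, 3) = C(4,0)·C(27,3) - C(4,1)·C(15,3) + C(4,2)·C(3,3) = 1·2925 - 4·455 + 6·1 = 1111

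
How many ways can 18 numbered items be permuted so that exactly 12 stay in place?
Choose the 12 fixed points C(18,12) = 18564, derange the rest: !6 = Σ_{j=0}^{6} (-1)^j·6!/j! = 720 - 720 + 360 - 120 + 30 - 6 + 1 = 265. Product = 18564 × 265 = 4919460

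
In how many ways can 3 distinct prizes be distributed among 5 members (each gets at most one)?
P(5,3) = 5!/(5-3)! = 60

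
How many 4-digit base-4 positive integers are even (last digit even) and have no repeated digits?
Last∈{0,2}. Last=0: 6. Last nonzero: 1×2×P(2,2) = 4. Total = 10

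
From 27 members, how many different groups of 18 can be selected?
C(27,18) = 27!/(18!×9!) = 4686825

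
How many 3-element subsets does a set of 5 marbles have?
C(5,3) = 5!/(3!×2!) = 10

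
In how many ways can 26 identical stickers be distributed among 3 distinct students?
C(26+3-1, 3-1) = C(28, 2) = 378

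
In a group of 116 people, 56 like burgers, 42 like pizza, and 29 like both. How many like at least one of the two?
|A∪B| = |A| + |B| - |A∩B| = 56 + 42 - 29 = 69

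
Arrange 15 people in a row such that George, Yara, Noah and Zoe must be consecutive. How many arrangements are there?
Treat the 4 as one block: (15-4+1)! × 4! = 479001600 × 24 = 11496038400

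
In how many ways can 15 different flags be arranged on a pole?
15! = 1307674368000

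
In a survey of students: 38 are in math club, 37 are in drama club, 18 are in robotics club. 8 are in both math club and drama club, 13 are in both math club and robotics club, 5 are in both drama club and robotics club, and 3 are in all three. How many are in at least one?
|A∪B∪C| = 38+37+18-8-13-5+3 = 70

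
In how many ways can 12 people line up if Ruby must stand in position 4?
Fix one position: (12-1)! = 39916800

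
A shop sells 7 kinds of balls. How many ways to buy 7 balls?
C(7+7-1, 7-1) = C(13, 6) = 1716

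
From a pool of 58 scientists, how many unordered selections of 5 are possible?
C(58,5) = 58!/(5!×53!) = 4582116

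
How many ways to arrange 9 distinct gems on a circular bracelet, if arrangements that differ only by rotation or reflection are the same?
(9-1)!/2 = 40320/2 = 20160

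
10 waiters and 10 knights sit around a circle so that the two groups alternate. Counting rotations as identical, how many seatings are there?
Fix one of the waiters: (10-1)! ways for the remaining waiters, × 10! ways for the knights = 362880 × 3628800 = 1316818944000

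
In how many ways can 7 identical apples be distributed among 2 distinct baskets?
C(7+2-1, 2-1) = C(8, 1) = 8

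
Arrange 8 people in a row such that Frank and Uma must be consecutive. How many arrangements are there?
Treat the 2 as one block: (8-2+1)! × 2! = 5040 × 2 = 10080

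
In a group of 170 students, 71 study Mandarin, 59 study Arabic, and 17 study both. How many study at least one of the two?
|A∪B| = |A| + |B| - |A∩B| = 71 + 59 - 17 = 113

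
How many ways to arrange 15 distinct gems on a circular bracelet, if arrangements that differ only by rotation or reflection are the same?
(15-1)!/2 = 87178291200/2 = 43589145600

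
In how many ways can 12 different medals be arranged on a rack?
12! = 479001600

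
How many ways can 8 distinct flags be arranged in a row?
8! = 40320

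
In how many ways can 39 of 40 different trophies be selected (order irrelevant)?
C(40,39) = 40!/(39!×1!) = 40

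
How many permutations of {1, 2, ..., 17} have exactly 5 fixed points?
Choose the 5 fixed points C(17,5) = 6188, derange the rest: !12 = Σ_{j=0}^{12} (-1)^j·12!/j! = 479001600 - 479001600 + 239500800 - 79833600 + 19958400 - 3991680 + 665280 - 95040 + 11880 - 1320 + 132 - 12 + 1 = 176214841. Product = 6188 × 176214841 = 1090417436108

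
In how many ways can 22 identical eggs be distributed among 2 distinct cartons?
C(22+2-1, 2-1) = C(23, 1) = 23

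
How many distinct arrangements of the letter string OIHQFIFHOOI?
11! / (3! × 3! × 2! × 2! × 1!) = 277200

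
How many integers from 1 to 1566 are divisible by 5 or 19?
⌊1566/5⌋ + ⌊1566/19⌋ - ⌊1566/95⌋ = 313 + 82 - 16 = 379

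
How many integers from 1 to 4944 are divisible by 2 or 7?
⌊4944/2⌋ + ⌊4944/7⌋ - ⌊4944/14⌋ = 2472 + 706 - 353 = 2825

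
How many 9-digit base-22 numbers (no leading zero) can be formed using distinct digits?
First digit: 21 choices (nonzero). Then descending: 21 × 21 × 20 × 19 × 18 × 17 × 16 × 15 × 14 = 172299052800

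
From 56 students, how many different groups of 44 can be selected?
C(56,44) = 56!/(44!×12!) = 558383307300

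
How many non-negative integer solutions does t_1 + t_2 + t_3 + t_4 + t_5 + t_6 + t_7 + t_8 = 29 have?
C(29+8-1, 8-1) = C(36, 7) = 8347680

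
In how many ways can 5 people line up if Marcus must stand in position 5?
Fix one position: (5-1)! = 24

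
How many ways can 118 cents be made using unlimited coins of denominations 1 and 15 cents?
Coefficient of x^118 in 1/(1-x^1) · 1/(1-x^15). Use j coins of 15 for j = 0..⌊118/15⌋ = 7, the rest in 1s: 7 + 1 = 8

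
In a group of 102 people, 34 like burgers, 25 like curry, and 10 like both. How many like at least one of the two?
|A∪B| = |A| + |B| - |A∩B| = 34 + 25 - 10 = 49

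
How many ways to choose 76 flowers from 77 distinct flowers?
C(77,76) = 77!/(76!×1!) = 77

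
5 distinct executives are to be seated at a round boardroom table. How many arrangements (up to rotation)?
Circular: fix one position, arrange the rest. (5-1)! = 24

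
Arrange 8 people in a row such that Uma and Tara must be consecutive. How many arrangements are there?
Treat the 2 as one block: (8-2+1)! × 2! = 5040 × 2 = 10080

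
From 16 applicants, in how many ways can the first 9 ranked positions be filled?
P(16,9) = 16!/(16-9)! = 4151347200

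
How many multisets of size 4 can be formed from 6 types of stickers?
C(4+6-1, 6-1) = C(9, 5) = 126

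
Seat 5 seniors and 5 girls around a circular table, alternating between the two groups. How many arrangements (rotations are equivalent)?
Fix one of the seniors: (5-1)! ways for the remaining seniors, × 5! ways for the girls = 24 × 120 = 2880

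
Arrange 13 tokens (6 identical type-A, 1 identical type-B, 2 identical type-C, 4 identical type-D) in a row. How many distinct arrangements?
13! / (6! × 1! × 2! × 4!) = 180180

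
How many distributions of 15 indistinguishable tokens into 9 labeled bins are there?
C(15+9-1, 9-1) = C(23, 8) = 490314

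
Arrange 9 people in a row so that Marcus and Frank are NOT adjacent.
Total - adjacent = 9! - (9-1)!×2 = 362880 - 80640 = 282240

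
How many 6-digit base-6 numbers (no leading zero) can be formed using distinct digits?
First digit: 5 choices (nonzero). Then descending: 5 × 5 × 4 × 3 × 2 × 1 = 600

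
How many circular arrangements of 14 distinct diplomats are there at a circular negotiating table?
Circular: fix one position, arrange the rest. (14-1)! = 6227020800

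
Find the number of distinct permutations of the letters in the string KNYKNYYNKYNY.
12! / (4! × 3! × 5!) = 27720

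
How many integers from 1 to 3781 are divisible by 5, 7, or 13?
⌊3781/5⌋+⌊3781/7⌋+⌊3781/13⌋ - ⌊3781/35⌋-⌊3781/65⌋-⌊3781/91⌋ + ⌊3781/455⌋ = 756+540+290 - 108-58-41 + 8 = 1387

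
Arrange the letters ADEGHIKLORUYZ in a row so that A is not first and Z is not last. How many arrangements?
By inclusion-exclusion: 13! - 2×(13-1)! + (13-2)! = 6227020800 - 958003200 + 39916800 = 5308934400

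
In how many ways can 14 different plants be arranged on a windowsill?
14! = 87178291200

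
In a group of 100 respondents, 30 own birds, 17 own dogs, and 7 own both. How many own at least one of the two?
|A∪B| = |A| + |B| - |A∩B| = 30 + 17 - 7 = 40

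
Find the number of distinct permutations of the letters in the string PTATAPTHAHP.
11! / (3! × 2! × 3! × 3!) = 92400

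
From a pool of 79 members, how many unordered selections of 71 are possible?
C(79,71) = 79!/(71!×8!) = 26088783435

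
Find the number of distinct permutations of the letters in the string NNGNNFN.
7! / (5! × 1! × 1!) = 42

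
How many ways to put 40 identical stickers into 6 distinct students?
C(40+6-1, 6-1) = C(45, 5) = 1221759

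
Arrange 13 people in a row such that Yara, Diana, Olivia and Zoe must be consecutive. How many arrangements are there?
Treat the 4 as one block: (13-4+1)! × 4! = 3628800 × 24 = 87091200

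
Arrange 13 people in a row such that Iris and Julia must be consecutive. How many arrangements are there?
Treat the 2 as one block: (13-2+1)! × 2! = 479001600 × 2 = 958003200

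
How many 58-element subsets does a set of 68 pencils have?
C(68,58) = 68!/(58!×10!) = 290752384208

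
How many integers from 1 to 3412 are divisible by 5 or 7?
⌊3412/5⌋ + ⌊3412/7⌋ - ⌊3412/35⌋ = 682 + 487 - 97 = 1072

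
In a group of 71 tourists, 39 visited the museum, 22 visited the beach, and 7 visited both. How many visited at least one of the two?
|A∪B| = |A| + |B| - |A∩B| = 39 + 22 - 7 = 54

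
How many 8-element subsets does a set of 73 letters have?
C(73,8) = 73!/(8!×65!) = 13442126049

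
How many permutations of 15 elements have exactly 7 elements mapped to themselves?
Choose the 7 fixed points C(15,7) = 6435, derange the rest: !8 = Σ_{j=0}^{8} (-1)^j·8!/j! = 40320 - 40320 + 20160 - 6720 + 1680 - 336 + 56 - 8 + 1 = 14833. Product = 6435 × 14833 = 95450355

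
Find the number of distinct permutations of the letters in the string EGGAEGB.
7! / (1! × 2! × 3! × 1!) = 420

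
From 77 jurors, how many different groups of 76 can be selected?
C(77,76) = 77!/(76!×1!) = 77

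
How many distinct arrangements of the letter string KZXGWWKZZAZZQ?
13! / (2! × 2! × 1! × 5! × 1! × 1! × 1!) = 12972960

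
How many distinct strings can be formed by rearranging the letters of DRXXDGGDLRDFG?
13! / (1! × 1! × 4! × 2! × 2! × 3!) = 10810800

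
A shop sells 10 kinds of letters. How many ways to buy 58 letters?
C(58+10-1, 10-1) = C(67, 9) = 42757703560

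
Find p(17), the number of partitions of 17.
Pentagonal recurrence p(n) = p(n-1) + p(n-2) - p(n-5) - p(n-7) + p(n-12) + p(n-15) - ... gives p(0..16) = 1, 1, 2, 3, 5, 7, 11, 15, 22, 30, 42, 56, 77, 101, 135, 176, 231. p(17) = p(16) + p(15) - p(12) - p(10) + p(5) + p(2) = 231 + 176 - 77 - 42 + 7 + 2 = 297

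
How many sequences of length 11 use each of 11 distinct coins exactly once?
11! = 39916800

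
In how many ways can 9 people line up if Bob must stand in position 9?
Fix one position: (9-1)! = 40320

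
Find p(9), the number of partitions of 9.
Pentagonal recurrence p(n) = p(n-1) + p(n-2) - p(n-5) - p(n-7) + p(n-12) + p(n-15) - ... gives p(0..8) = 1, 1, 2, 3, 5, 7, 11, 15, 22. p(9) = p(8) + p(7) - p(4) - p(2) = 22 + 15 - 5 - 2 = 30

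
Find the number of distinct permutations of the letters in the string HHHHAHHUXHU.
11! / (1! × 2! × 1! × 7!) = 3960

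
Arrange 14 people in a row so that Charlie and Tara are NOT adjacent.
Total - adjacent = 14! - (14-1)!×2 = 87178291200 - 12454041600 = 74724249600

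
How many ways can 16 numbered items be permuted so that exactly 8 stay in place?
Choose the 8 fixed points C(16,8) = 12870, derange the rest: !8 = Σ_{j=0}^{8} (-1)^j·8!/j! = 40320 - 40320 + 20160 - 6720 + 1680 - 336 + 56 - 8 + 1 = 14833. Product = 12870 × 14833 = 190900710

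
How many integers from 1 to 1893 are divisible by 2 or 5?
⌊1893/2⌋ + ⌊1893/5⌋ - ⌊1893/10⌋ = 946 + 378 - 189 = 1135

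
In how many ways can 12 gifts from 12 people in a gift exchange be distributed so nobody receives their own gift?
!12 = Σ_{j=0}^{12} (-1)^j·12!/j! = 479001600 - 479001600 + 239500800 - 79833600 + 19958400 - 3991680 + 665280 - 95040 + 11880 - 1320 + 132 - 12 + 1 = 176214841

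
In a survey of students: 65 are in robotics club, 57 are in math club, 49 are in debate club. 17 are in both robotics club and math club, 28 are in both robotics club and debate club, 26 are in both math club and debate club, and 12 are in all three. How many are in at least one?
|A∪B∪C| = 65+57+49-17-28-26+12 = 112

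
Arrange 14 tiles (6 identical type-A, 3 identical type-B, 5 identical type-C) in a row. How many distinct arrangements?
14! / (6! × 3! × 5!) = 168168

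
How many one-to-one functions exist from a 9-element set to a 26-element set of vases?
P(26,9) = 26!/(26-9)! = 1133836704000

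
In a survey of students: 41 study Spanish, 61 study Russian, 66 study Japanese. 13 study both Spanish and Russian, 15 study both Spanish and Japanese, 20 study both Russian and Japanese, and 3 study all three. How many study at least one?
|A∪B∪C| = 41+61+66-13-15-20+3 = 123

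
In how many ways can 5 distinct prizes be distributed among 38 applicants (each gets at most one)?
P(38,5) = 38!/(38-5)! = 60233040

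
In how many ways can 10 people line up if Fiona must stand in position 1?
Fix one position: (10-1)! = 362880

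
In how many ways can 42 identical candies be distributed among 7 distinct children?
C(42+7-1, 7-1) = C(48, 6) = 12271512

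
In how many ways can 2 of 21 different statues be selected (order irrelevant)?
C(21,2) = 21!/(2!×19!) = 210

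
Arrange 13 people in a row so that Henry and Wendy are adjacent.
Treat as block: (13-1)! × 2! = 479001600 × 2 = 958003200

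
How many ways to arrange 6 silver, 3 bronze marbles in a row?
9! / (6! × 3!) = 84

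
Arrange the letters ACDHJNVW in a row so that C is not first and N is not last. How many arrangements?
By inclusion-exclusion: 8! - 2×(8-1)! + (8-2)! = 40320 - 10080 + 720 = 30960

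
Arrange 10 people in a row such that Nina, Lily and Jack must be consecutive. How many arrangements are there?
Treat the 3 as one block: (10-3+1)! × 3! = 40320 × 6 = 241920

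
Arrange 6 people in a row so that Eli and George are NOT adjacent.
Total - adjacent = 6! - (6-1)!×2 = 720 - 240 = 480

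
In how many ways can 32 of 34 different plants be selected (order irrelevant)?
C(34,32) = 34!/(32!×2!) = 561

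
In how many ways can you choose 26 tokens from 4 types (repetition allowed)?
C(26+4-1, 4-1) = C(29, 3) = 3654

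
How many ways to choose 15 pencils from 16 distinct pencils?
C(16,15) = 16!/(15!×1!) = 16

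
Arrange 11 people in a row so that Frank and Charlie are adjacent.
Treat as block: (11-1)! × 2! = 3628800 × 2 = 7257600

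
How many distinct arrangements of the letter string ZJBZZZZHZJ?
10! / (6! × 1! × 1! × 2!) = 2520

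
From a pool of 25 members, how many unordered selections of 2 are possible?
C(25,2) = 25!/(2!×23!) = 300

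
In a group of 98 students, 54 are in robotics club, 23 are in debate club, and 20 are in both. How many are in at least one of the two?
|A∪B| = |A| + |B| - |A∩B| = 54 + 23 - 20 = 57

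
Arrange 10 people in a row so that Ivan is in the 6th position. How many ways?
Fix one position: (10-1)! = 362880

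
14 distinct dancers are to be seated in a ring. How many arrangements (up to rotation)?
Circular: fix one position, arrange the rest. (14-1)! = 6227020800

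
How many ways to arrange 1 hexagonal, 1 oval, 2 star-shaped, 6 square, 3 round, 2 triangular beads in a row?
15! / (1! × 1! × 2! × 6! × 3! × 2!) = 75675600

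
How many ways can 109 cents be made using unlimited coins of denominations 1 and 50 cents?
Coefficient of x^109 in 1/(1-x^1) · 1/(1-x^50). Use j coins of 50 for j = 0..⌊109/50⌋ = 2, the rest in 1s: 2 + 1 = 3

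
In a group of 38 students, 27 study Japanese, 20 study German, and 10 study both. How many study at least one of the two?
|A∪B| = |A| + |B| - |A∩B| = 27 + 20 - 10 = 37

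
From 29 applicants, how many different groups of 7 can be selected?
C(29,7) = 29!/(7!×22!) = 1560780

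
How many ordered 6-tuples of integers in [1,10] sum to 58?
Coefficient of x^58 in (x + x² + ... + x^10)^6. By inclusion-exclusion on dice exceeding 10: Σ_j (-1)^j C(6,j)·C(58-1-10j, 5) = C(6,0)·C(57,5) - C(6,1)·C(47,5) + C(6,2)·C(37,5) - C(6,3)·C(27,5) + C(6,4)·C(17,5) - C(6,5)·C(7,5) = 1·4187106 - 6·1533939 + 15·435897 - 20·80730 + 15·6188 - 6·21 = 21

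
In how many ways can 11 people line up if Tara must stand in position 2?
Fix one position: (11-1)! = 3628800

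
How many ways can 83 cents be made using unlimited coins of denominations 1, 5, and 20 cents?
Coefficient of x^83 in 1/(1-x^1) · 1/(1-x^5) · 1/(1-x^20). Case on j = number of 20-cent coins (j = 0..4); remainder r = 83 - 20j is made from {1,5} in ⌊r/5⌋+1 ways. r = 83, 63, 43, 23, 3 → 17 + 13 + 9 + 5 + 1 = 45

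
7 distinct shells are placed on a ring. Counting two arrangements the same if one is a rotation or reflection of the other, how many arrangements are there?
(7-1)!/2 = 720/2 = 360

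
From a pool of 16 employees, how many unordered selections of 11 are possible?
C(16,11) = 16!/(11!×5!) = 4368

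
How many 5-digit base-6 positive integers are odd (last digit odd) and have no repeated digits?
Last∈{1,3,5}. Last=0: 0. Last nonzero: 3×4×P(4,3) = 288. Total = 288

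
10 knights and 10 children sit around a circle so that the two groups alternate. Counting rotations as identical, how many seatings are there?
Fix one of the knights: (10-1)! ways for the remaining knights, × 10! ways for the children = 362880 × 3628800 = 1316818944000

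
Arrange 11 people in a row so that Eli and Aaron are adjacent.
Treat as block: (11-1)! × 2! = 3628800 × 2 = 7257600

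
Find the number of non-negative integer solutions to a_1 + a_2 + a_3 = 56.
C(56+3-1, 3-1) = C(58, 2) = 1653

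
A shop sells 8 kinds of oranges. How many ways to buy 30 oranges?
C(30+8-1, 8-1) = C(37, 7) = 10295472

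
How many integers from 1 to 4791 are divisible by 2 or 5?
⌊4791/2⌋ + ⌊4791/5⌋ - ⌊4791/10⌋ = 2395 + 958 - 479 = 2874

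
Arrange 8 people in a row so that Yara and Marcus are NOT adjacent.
Total - adjacent = 8! - (8-1)!×2 = 40320 - 10080 = 30240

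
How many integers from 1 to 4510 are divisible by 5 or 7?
⌊4510/5⌋ + ⌊4510/7⌋ - ⌊4510/35⌋ = 902 + 644 - 128 = 1418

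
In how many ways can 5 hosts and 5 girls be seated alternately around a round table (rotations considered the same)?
Fix one of the hosts: (5-1)! ways for the remaining hosts, × 5! ways for the girls = 24 × 120 = 2880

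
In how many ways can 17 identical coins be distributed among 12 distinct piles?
C(17+12-1, 12-1) = C(28, 11) = 21474180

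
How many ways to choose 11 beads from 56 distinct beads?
C(56,11) = 56!/(11!×45!) = 148902215280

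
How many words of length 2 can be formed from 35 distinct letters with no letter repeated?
P(35,2) = 35!/(35-2)! = 1190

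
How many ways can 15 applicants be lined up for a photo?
15! = 1307674368000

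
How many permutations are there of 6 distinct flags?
6! = 720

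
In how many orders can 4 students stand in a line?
4! = 24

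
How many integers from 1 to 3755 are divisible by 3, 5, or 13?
⌊3755/3⌋+⌊3755/5⌋+⌊3755/13⌋ - ⌊3755/15⌋-⌊3755/39⌋-⌊3755/65⌋ + ⌊3755/195⌋ = 1251+751+288 - 250-96-57 + 19 = 1906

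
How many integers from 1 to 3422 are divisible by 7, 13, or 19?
⌊3422/7⌋+⌊3422/13⌋+⌊3422/19⌋ - ⌊3422/91⌋-⌊3422/133⌋-⌊3422/247⌋ + ⌊3422/1729⌋ = 488+263+180 - 37-25-13 + 1 = 857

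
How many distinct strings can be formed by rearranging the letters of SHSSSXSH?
8! / (5! × 2! × 1!) = 168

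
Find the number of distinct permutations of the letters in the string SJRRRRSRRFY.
11! / (1! × 6! × 1! × 2! × 1!) = 27720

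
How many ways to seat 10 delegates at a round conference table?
Circular: fix one position, arrange the rest. (10-1)! = 362880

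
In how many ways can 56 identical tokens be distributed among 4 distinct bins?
C(56+4-1, 4-1) = C(59, 3) = 32509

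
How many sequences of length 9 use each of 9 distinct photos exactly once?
9! = 362880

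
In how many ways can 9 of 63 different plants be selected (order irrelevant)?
C(63,9) = 63!/(9!×54!) = 23667689815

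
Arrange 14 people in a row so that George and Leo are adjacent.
Treat as block: (14-1)! × 2! = 6227020800 × 2 = 12454041600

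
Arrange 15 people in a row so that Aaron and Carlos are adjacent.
Treat as block: (15-1)! × 2! = 87178291200 × 2 = 174356582400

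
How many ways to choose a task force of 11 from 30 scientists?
C(30,11) = 30!/(11!×19!) = 54627300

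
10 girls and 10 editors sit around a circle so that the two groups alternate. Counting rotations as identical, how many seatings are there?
Fix one of the girls: (10-1)! ways for the remaining girls, × 10! ways for the editors = 362880 × 3628800 = 1316818944000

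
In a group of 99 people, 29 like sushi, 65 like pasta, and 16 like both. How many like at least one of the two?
|A∪B| = |A| + |B| - |A∩B| = 29 + 65 - 16 = 78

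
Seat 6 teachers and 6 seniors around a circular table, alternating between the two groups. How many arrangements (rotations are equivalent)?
Fix one of the teachers: (6-1)! ways for the remaining teachers, × 6! ways for the seniors = 120 × 720 = 86400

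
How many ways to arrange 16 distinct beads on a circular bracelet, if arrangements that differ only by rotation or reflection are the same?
(16-1)!/2 = 1307674368000/2 = 653837184000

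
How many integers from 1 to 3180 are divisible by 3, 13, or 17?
⌊3180/3⌋+⌊3180/13⌋+⌊3180/17⌋ - ⌊3180/39⌋-⌊3180/51⌋-⌊3180/221⌋ + ⌊3180/663⌋ = 1060+244+187 - 81-62-14 + 4 = 1338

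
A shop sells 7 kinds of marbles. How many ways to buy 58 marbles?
C(58+7-1, 7-1) = C(64, 6) = 74974368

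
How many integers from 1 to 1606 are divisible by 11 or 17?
⌊1606/11⌋ + ⌊1606/17⌋ - ⌊1606/187⌋ = 146 + 94 - 8 = 232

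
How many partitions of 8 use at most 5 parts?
By conjugation, equals partitions of 8 into parts ≤ 5. Let r_j(i) = number of partitions of i into parts ≤ j, for i = 0..8. r_1(i) = 1 for all i; r_j(i) = r_{j-1}(i) + r_j(i-j). Rows j = 2..5: ≤2: 1 1 2 2 3 3 4 4 5; ≤3: 1 1 2 3 4 5 7 8 10; ≤4: 1 1 2 3 5 6 9 11 15; ≤5: 1 1 2 3 5 7 10 13 18. r_5(8) = 18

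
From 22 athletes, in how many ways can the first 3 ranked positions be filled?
P(22,3) = 22!/(22-3)! = 9240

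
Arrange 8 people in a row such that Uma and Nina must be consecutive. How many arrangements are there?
Treat the 2 as one block: (8-2+1)! × 2! = 5040 × 2 = 10080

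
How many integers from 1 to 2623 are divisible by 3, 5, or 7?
⌊2623/3⌋+⌊2623/5⌋+⌊2623/7⌋ - ⌊2623/15⌋-⌊2623/21⌋-⌊2623/35⌋ + ⌊2623/105⌋ = 874+524+374 - 174-124-74 + 24 = 1424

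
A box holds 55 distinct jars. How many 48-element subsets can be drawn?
C(55,48) = 55!/(48!×7!) = 202927725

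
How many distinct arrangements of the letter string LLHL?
4! / (3! × 1!) = 4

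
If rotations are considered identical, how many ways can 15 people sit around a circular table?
Circular: fix one position, arrange the rest. (15-1)! = 87178291200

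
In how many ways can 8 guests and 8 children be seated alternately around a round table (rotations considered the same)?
Fix one of the guests: (8-1)! ways for the remaining guests, × 8! ways for the children = 5040 × 40320 = 203212800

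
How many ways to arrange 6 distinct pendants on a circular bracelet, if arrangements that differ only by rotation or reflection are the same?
(6-1)!/2 = 120/2 = 60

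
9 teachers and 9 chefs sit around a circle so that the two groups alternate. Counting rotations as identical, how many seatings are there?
Fix one of the teachers: (9-1)! ways for the remaining teachers, × 9! ways for the chefs = 40320 × 362880 = 14631321600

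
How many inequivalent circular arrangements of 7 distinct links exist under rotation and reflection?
(7-1)!/2 = 720/2 = 360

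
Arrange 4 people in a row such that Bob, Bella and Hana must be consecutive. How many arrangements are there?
Treat the 3 as one block: (4-3+1)! × 3! = 2 × 6 = 12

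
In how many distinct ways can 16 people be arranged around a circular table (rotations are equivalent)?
Circular: fix one position, arrange the rest. (16-1)! = 1307674368000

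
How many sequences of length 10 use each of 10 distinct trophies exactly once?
10! = 3628800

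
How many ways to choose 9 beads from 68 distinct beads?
C(68,9) = 68!/(9!×59!) = 49280065120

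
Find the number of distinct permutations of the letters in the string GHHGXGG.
7! / (4! × 1! × 2!) = 105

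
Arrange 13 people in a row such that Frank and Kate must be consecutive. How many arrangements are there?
Treat the 2 as one block: (13-2+1)! × 2! = 479001600 × 2 = 958003200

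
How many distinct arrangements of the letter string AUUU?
4! / (1! × 3!) = 4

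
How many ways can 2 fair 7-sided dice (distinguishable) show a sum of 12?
Coefficient of x^12 in (x + x² + ... + x^7)^2. By inclusion-exclusion on dice exceeding 7: Σ_j (-1)^j C(2,j)·C(12-1-7j, 1) = C(2,0)·C(11,1) - C(2,1)·C(4,1) = 1·11 - 2·4 = 3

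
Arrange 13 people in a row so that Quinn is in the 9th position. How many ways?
Fix one position: (13-1)! = 479001600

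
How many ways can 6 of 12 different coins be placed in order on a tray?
P(12,6) = 12!/(12-6)! = 665280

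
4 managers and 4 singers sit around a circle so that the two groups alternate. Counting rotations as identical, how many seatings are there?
Fix one of the managers: (4-1)! ways for the remaining managers, × 4! ways for the singers = 6 × 24 = 144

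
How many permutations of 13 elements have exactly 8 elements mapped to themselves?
Choose the 8 fixed points C(13,8) = 1287, derange the rest: !5 = Σ_{j=0}^{5} (-1)^j·5!/j! = 120 - 120 + 60 - 20 + 5 - 1 = 44. Product = 1287 × 44 = 56628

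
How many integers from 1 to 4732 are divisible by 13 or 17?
⌊4732/13⌋ + ⌊4732/17⌋ - ⌊4732/221⌋ = 364 + 278 - 21 = 621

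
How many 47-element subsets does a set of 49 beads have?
C(49,47) = 49!/(47!×2!) = 1176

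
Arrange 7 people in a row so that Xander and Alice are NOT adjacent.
Total - adjacent = 7! - (7-1)!×2 = 5040 - 1440 = 3600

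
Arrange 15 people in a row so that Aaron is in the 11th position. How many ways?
Fix one position: (15-1)! = 87178291200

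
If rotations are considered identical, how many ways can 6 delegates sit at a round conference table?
Circular: fix one position, arrange the rest. (6-1)! = 120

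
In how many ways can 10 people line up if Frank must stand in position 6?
Fix one position: (10-1)! = 362880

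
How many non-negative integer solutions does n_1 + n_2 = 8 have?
C(8+2-1, 2-1) = C(9, 1) = 9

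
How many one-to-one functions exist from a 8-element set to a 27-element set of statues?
P(27,8) = 27!/(27-8)! = 89513424000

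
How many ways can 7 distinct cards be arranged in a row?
7! = 5040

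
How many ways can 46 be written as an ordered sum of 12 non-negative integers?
C(46+12-1, 12-1) = C(57, 11) = 184509266760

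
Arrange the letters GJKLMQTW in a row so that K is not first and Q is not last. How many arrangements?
By inclusion-exclusion: 8! - 2×(8-1)! + (8-2)! = 40320 - 10080 + 720 = 30960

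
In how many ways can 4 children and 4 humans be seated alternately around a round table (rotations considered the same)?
Fix one of the children: (4-1)! ways for the remaining children, × 4! ways for the humans = 6 × 24 = 144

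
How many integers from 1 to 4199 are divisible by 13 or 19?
⌊4199/13⌋ + ⌊4199/19⌋ - ⌊4199/247⌋ = 323 + 221 - 17 = 527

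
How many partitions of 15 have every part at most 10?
Let r_j(i) = number of partitions of i into parts ≤ j, for i = 0..15. r_1(i) = 1 for all i; r_j(i) = r_{j-1}(i) + r_j(i-j). Rows j = 2..10: ≤2: 1 1 2 2 3 3 4 4 5 5 6 6 7 7 8 8; ≤3: 1 1 2 3 4 5 7 8 10 12 14 16 19 21 24 27; ≤4: 1 1 2 3 5 6 9 11 15 18 23 27 34 39 47 54; ≤5: 1 1 2 3 5 7 10 13 18 23 30 37 47 57 70 84; ≤6: 1 1 2 3 5 7 11 14 20 26 35 44 58 71 90 110; ≤7: 1 1 2 3 5 7 11 15 21 28 38 49 65 82 105 131; ≤8: 1 1 2 3 5 7 11 15 22 29 40 52 70 89 116 146; ≤9: 1 1 2 3 5 7 11 15 22 30 41 54 73 94 123 157; ≤10: 1 1 2 3 5 7 11 15 22 30 42 55 75 97 128 164. r_10(15) = 164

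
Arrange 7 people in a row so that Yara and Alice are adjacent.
Treat as block: (7-1)! × 2! = 720 × 2 = 1440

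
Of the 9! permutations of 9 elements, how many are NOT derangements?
Complement of the derangements. !9 = Σ_{j=0}^{9} (-1)^j·9!/j! = 362880 - 362880 + 181440 - 60480 + 15120 - 3024 + 504 - 72 + 9 - 1 = 133496. 9! - !9 = 362880 - 133496 = 229384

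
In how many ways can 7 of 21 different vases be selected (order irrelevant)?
C(21,7) = 21!/(7!×14!) = 116280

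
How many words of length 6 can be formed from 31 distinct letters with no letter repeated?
P(31,6) = 31!/(31-6)! = 530122320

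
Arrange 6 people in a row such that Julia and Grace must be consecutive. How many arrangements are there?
Treat the 2 as one block: (6-2+1)! × 2! = 120 × 2 = 240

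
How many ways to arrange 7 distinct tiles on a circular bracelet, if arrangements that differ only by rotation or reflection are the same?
(7-1)!/2 = 720/2 = 360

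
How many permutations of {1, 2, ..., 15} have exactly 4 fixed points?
Choose the 4 fixed points C(15,4) = 1365, derange the rest: !11 = Σ_{j=0}^{11} (-1)^j·11!/j! = 39916800 - 39916800 + 19958400 - 6652800 + 1663200 - 332640 + 55440 - 7920 + 990 - 110 + 11 - 1 = 14684570. Product = 1365 × 14684570 = 20044438050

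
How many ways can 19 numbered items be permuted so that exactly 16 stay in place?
Choose the 16 fixed points C(19,16) = 969, derange the rest: !3 = Σ_{j=0}^{3} (-1)^j·3!/j! = 6 - 6 + 3 - 1 = 2. Product = 969 × 2 = 1938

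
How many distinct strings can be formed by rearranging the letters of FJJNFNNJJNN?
11! / (4! × 5! × 2!) = 6930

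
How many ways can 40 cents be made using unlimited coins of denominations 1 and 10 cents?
Coefficient of x^40 in 1/(1-x^1) · 1/(1-x^10). Use j coins of 10 for j = 0..⌊40/10⌋ = 4, the rest in 1s: 4 + 1 = 5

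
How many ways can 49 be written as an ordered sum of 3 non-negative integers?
C(49+3-1, 3-1) = C(51, 2) = 1275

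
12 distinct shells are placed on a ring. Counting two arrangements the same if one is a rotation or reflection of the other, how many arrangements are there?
(12-1)!/2 = 39916800/2 = 19958400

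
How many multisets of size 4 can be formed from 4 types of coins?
C(4+4-1, 4-1) = C(7, 3) = 35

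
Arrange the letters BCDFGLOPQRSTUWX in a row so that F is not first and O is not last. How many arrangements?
By inclusion-exclusion: 15! - 2×(15-1)! + (15-2)! = 1307674368000 - 174356582400 + 6227020800 = 1139544806400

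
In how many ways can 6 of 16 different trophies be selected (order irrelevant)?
C(16,6) = 16!/(6!×10!) = 8008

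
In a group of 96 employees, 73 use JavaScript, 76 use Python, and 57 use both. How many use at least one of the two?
|A∪B| = |A| + |B| - |A∩B| = 73 + 76 - 57 = 92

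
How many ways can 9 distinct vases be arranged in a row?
9! = 362880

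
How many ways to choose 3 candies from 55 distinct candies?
C(55,3) = 55!/(3!×52!) = 26235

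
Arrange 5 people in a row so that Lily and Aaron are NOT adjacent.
Total - adjacent = 5! - (5-1)!×2 = 120 - 48 = 72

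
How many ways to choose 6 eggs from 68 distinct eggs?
C(68,6) = 68!/(6!×62!) = 109453344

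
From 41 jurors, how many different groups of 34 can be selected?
C(41,34) = 41!/(34!×7!) = 22481940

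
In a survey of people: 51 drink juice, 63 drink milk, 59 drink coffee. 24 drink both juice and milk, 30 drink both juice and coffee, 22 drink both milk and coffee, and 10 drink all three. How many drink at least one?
|A∪B∪C| = 51+63+59-24-30-22+10 = 107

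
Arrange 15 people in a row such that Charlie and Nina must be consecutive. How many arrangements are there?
Treat the 2 as one block: (15-2+1)! × 2! = 87178291200 × 2 = 174356582400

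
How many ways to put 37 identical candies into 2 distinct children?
C(37+2-1, 2-1) = C(38, 1) = 38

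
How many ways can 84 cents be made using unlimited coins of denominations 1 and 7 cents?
Coefficient of x^84 in 1/(1-x^1) · 1/(1-x^7). Use j coins of 7 for j = 0..⌊84/7⌋ = 12, the rest in 1s: 12 + 1 = 13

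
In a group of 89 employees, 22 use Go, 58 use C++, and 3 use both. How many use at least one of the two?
|A∪B| = |A| + |B| - |A∩B| = 22 + 58 - 3 = 77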